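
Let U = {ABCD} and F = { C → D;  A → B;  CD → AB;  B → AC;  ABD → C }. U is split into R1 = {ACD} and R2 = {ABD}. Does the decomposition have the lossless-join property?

Yes

Common attributes: R1 ∩ R2 = {AD}.
Closure of {AD}: A → B applies, adding B; B → AC applies, adding C. So (AD)⁺ = {ABCD}.
This closure contains every attribute of R1, so R1 ∩ R2 → R1. The join is lossless.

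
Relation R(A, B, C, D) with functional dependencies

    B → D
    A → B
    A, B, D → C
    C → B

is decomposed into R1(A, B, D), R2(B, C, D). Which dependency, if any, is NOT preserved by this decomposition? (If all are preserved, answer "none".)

A, B, D → C

Check A, B, D → C: no single fragment contains all of {A, B, C, D}, and the restricted closure of {A, B, D} across the fragments never reaches {C}.
B → D is preserved.
A → B is preserved.
C → B is preserved.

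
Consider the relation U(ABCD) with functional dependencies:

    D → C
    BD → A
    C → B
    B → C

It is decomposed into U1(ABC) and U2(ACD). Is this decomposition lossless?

Common attributes: U1 ∩ U2 = {AC}.
Closure of {AC}: C → B applies, adding B. So (AC)⁺ = {ABC}.
This closure contains every attribute of U1, so U1 ∩ U2 → U1. The join is lossless.

Yes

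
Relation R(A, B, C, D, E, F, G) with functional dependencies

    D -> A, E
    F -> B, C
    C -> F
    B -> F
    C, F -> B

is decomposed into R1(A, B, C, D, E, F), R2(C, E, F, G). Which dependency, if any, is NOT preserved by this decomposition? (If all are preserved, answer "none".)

none

D → A, E lies within R1.
F → B, C lies within R1.
C → F lies within R1.
B → F lies within R1.
C, F → B lies within R1.
Every dependency is enforceable on the fragments, so the decomposition is dependency-preserving.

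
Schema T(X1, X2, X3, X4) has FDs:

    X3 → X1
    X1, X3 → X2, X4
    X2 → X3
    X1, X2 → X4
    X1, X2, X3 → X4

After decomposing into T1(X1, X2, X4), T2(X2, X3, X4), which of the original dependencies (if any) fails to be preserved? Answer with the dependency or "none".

none

X3 → X1: restricted closure across fragments reaches X1.
X1, X3 → X2, X4: restricted closure across fragments reaches X2, X4.
X2 → X3 lies within T2.
X1, X2 → X4 lies within T1.
X1, X2, X3 → X4: restricted closure across fragments reaches X4.
Every dependency is enforceable on the fragments, so the decomposition is dependency-preserving.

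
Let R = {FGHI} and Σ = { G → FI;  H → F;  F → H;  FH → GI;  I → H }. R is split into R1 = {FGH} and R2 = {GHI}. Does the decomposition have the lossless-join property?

Yes

Common attributes: R1 ∩ R2 = {GH}.
Closure of {GH}: G → FI applies, adding FI. So (GH)⁺ = {FGHI}.
This closure contains every attribute of R1, so R1 ∩ R2 → R1. The join is lossless.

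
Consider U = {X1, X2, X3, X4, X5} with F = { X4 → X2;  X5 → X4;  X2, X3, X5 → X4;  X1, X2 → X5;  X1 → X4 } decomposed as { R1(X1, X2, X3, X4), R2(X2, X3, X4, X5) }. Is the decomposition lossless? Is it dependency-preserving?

lossy and not dependency-preserving

Lossless test: (X2, X3, X4)⁺ = {X2, X3, X4}, which is a superkey of neither fragment — lossy.
Dependency preservation: the restricted closure of {X1, X2} across the fragments never reaches {X5}, so X1, X2 → X5 cannot be enforced without a join — not preserved.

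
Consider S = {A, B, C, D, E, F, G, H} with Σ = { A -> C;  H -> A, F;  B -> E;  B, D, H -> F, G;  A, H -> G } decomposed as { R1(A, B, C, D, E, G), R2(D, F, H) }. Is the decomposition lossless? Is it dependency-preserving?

lossy and not dependency-preserving

Lossless test: (D)⁺ = {D}, which is a superkey of neither fragment — lossy.
Dependency preservation: the restricted closure of {H} across the fragments never reaches {A, F}, so H → A, F cannot be enforced without a join — not preserved.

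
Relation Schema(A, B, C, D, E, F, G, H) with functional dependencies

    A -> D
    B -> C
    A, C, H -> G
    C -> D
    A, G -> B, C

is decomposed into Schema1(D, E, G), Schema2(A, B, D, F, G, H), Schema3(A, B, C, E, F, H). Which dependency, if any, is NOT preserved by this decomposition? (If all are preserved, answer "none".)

C -> D

Check C → D: no single fragment contains all of {C, D}, and the restricted closure of {C} across the fragments never reaches {D}.
A → D is preserved.
B → C is preserved.
A, C, H → G is preserved.
A, G → B, C is preserved.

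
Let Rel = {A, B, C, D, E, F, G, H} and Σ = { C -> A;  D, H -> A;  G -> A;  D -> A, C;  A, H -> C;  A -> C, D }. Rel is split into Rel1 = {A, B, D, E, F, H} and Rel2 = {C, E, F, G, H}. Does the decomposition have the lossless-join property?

Common attributes: Rel1 ∩ Rel2 = {E, F, H}.
No dependency enlarges {E, F, H}, so (E, F, H)⁺ = {E, F, H}.
The closure contains neither all of Rel1 = {A, B, D, E, F, H} nor all of Rel2 = {C, E, F, G, H}, so the common attributes are not a superkey of either fragment. The join is lossy.

No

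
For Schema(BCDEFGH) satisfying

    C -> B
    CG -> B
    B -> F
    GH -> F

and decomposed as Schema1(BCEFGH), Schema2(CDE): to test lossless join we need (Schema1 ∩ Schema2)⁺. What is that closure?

BCEF

Schema1 ∩ Schema2 = {CE}.
C → B applies, adding B
B → F applies, adding F
Closure: {BCEF}.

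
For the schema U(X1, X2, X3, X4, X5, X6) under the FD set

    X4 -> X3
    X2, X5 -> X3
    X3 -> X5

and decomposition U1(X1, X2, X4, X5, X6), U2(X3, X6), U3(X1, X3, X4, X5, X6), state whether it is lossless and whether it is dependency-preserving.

lossless but not dependency-preserving

Lossless test (chase): Rows 1 and 3 agree on X4; apply X4→X3 and equate their X3 entries. Rows 1 and 2 agree on X3; apply X3→X5 and equate their X5 entries. Row 1 is now all distinguished symbols — the join is lossless.
Dependency preservation: the restricted closure of {X2, X5} across the fragments never reaches {X3}, so X2, X5 → X3 cannot be enforced without a join — not preserved.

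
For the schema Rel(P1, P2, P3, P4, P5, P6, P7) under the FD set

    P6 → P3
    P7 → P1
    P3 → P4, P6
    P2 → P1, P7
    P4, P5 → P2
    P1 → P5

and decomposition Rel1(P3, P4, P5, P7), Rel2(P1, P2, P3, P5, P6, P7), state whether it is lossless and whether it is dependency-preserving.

lossless but not dependency-preserving

Lossless test: (P3, P5, P7)⁺ = {P1, P2, P3, P4, P5, P6, P7}, which contains all of one fragment — lossless.
Dependency preservation: the restricted closure of {P4, P5} across the fragments never reaches {P2}, so P4, P5 → P2 cannot be enforced without a join — not preserved.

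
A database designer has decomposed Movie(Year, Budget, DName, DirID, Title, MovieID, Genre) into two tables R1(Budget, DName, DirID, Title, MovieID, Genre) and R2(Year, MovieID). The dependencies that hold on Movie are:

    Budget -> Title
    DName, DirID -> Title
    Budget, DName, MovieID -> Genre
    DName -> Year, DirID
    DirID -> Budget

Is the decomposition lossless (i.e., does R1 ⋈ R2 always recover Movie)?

Common attributes: R1 ∩ R2 = {MovieID}.
No dependency enlarges {MovieID}, so (MovieID)⁺ = {MovieID}.
The closure contains neither all of R1 = {Budget, DName, DirID, Title, MovieID, Genre} nor all of R2 = {Year, MovieID}, so the common attributes are not a superkey of either fragment. The join is lossy.

No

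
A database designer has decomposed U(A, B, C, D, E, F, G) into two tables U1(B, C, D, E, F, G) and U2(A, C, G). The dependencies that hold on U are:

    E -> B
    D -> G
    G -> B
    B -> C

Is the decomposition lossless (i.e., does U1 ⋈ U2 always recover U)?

Common attributes: U1 ∩ U2 = {C, G}.
Closure of {C, G}: G → B applies, adding B. So (C, G)⁺ = {B, C, G}.
The closure contains neither all of U1 = {B, C, D, E, F, G} nor all of U2 = {A, C, G}, so the common attributes are not a superkey of either fragment. The join is lossy.

No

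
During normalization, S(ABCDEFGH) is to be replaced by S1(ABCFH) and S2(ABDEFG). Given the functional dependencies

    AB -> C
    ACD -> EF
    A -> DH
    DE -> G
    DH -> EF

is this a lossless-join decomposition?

Yes

Common attributes: S1 ∩ S2 = {ABF}.
Closure of {ABF}: AB → C applies, adding C; A → DH applies, adding DH; DH → EF applies, adding E; DE → G applies, adding G. So (ABF)⁺ = {ABCDEFGH}.
This closure contains every attribute of S1, so S1 ∩ S2 → S1. The join is lossless.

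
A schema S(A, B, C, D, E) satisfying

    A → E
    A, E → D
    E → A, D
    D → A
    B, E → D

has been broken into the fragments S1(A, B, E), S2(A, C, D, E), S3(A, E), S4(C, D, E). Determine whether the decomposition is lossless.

No

Chase test. Columns are A, B, C, D, E; row i has aⱼ where attribute j ∈ Si, else bᵢⱼ.
Initial tableau (one row per fragment):
  row 1: a1 a2 b13 b14 a5
  row 2: a1 b22 a3 a4 a5
  row 3: a1 b32 b33 b34 a5
  row 4: b41 b42 a3 a4 a5
Rows 1 and 2 agree on A, E; apply A, E→D and equate their D entries.
Rows 1 and 3 agree on A, E; apply A, E→D and equate their D entries.
Rows 1 and 4 agree on E; apply E→A, D and equate their A, D entries.
No row becomes fully distinguished — the join is lossy.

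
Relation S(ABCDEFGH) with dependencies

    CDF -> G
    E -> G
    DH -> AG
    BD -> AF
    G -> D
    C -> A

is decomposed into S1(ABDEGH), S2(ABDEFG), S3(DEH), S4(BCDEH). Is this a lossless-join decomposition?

Yes

Chase test. Columns are ABCDEFGH; row i has aⱼ where attribute j ∈ Si, else bᵢⱼ.
Initial tableau (one row per fragment):
  row 1: a1 a2 b13 a4 a5 b16 a7 a8
  row 2: a1 a2 b23 a4 a5 a6 a7 b28
  row 3: b31 b32 b33 a4 a5 b36 b37 a8
  row 4: b41 a2 a3 a4 a5 b46 b47 a8
Rows 1 and 3 agree on E; apply E→G and equate their G entries.
Rows 1 and 4 agree on E; apply E→G and equate their G entries.
Rows 1 and 3 agree on DH; apply DH→AG and equate their AG entries.
Rows 1 and 4 agree on DH; apply DH→AG and equate their AG entries.
Rows 1 and 2 agree on BD; apply BD→AF and equate their AF entries.
Rows 1 and 4 agree on BD; apply BD→AF and equate their AF entries.
Row 4 is now all distinguished symbols — the join is lossless.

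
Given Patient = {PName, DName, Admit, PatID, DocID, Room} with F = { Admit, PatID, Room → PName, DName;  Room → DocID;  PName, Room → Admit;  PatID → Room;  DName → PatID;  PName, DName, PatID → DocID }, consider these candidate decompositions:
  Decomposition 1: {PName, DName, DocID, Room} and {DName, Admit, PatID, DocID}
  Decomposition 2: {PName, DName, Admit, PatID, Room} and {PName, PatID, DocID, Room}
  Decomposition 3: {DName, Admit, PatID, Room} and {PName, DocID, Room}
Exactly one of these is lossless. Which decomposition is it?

Decomposition 1: common = {DName, DocID}, closure = {DName, PatID, DocID, Room} → lossy.
Decomposition 2: common = {PName, PatID, Room}, closure = {PName, DName, Admit, PatID, DocID, Room} → lossless.
Decomposition 3: common = {Room}, closure = {DocID, Room} → lossy.

Decomposition 2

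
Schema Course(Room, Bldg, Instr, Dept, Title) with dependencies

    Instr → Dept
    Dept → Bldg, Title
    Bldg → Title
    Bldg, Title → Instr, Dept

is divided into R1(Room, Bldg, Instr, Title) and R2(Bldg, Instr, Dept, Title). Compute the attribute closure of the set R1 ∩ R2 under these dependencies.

R1 ∩ R2 = {Bldg, Instr, Title}.
Instr → Dept applies, adding Dept
Closure: {Bldg, Instr, Dept, Title}.

Bldg, Instr, Dept, Title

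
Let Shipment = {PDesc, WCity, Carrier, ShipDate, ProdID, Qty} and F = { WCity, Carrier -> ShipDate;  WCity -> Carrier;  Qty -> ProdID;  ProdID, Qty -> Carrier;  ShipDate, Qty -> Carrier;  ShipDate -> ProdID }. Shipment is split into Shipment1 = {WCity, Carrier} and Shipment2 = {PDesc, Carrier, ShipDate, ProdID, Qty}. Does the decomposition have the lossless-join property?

No

Common attributes: Shipment1 ∩ Shipment2 = {Carrier}.
No dependency enlarges {Carrier}, so (Carrier)⁺ = {Carrier}.
The closure contains neither all of Shipment1 = {WCity, Carrier} nor all of Shipment2 = {PDesc, Carrier, ShipDate, ProdID, Qty}, so the common attributes are not a superkey of either fragment. The join is lossy.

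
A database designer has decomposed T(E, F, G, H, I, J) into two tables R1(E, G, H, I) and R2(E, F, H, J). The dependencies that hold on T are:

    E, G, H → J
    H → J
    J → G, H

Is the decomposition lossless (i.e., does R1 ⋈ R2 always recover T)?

No

Common attributes: R1 ∩ R2 = {E, H}.
Closure of {E, H}: H → J applies, adding J; J → G, H applies, adding G. So (E, H)⁺ = {E, G, H, J}.
The closure contains neither all of R1 = {E, G, H, I} nor all of R2 = {E, F, H, J}, so the common attributes are not a superkey of either fragment. The join is lossy.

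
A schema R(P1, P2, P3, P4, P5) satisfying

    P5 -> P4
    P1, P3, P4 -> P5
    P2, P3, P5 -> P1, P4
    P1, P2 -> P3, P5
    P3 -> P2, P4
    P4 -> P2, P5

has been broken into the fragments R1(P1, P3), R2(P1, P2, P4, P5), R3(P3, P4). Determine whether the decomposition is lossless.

Yes

Chase test. Columns are P1, P2, P3, P4, P5; row i has aⱼ where attribute j ∈ Ri, else bᵢⱼ.
Initial tableau (one row per fragment):
  row 1: a1 b12 a3 b14 b15
  row 2: a1 a2 b23 a4 a5
  row 3: b31 b32 a3 a4 b35
Rows 1 and 3 agree on P3; apply P3→P2, P4 and equate their P2, P4 entries.
Rows 1 and 2 agree on P4; apply P4→P2, P5 and equate their P2, P5 entries.
Rows 1 and 3 agree on P4; apply P4→P2, P5 and equate their P2, P5 entries.
Rows 1 and 3 agree on P2, P3, P5; apply P2, P3, P5→P1, P4 and equate their P1, P4 entries.
Rows 1 and 2 agree on P1, P2; apply P1, P2→P3, P5 and equate their P3, P5 entries.
Row 1 is now all distinguished symbols — the join is lossless.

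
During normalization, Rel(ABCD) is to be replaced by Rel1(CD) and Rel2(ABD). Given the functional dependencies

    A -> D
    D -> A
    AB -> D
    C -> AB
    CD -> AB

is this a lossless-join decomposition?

Common attributes: Rel1 ∩ Rel2 = {D}.
Closure of {D}: D → A applies, adding A. So (D)⁺ = {AD}.
The closure contains neither all of Rel1 = {CD} nor all of Rel2 = {ABD}, so the common attributes are not a superkey of either fragment. The join is lossy.

No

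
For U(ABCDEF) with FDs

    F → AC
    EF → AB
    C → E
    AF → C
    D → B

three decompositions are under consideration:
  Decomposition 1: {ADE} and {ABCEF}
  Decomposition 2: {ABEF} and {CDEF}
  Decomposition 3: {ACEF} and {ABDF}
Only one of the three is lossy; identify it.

Decomposition 1: common = {AE}, closure = {AE} → lossy.
Decomposition 2: common = {EF}, closure = {ABCEF} → lossless.
Decomposition 3: common = {AF}, closure = {ABCEF} → lossless.

Decomposition 1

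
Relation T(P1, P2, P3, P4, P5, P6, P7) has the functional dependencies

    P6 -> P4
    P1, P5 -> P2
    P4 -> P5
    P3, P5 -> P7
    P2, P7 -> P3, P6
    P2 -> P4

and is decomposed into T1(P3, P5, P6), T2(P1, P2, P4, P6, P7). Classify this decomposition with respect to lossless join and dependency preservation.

Lossless test: (P6)⁺ = {P4, P5, P6}, which is a superkey of neither fragment — lossy.
Dependency preservation: the restricted closure of {P1, P5} across the fragments never reaches {P2}, so P1, P5 → P2 cannot be enforced without a join — not preserved.

lossy and not dependency-preserving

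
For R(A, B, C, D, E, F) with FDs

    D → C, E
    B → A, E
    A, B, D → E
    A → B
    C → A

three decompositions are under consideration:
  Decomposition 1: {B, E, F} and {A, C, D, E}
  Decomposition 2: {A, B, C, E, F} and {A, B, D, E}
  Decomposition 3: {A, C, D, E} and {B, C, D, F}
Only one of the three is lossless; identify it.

Decomposition 1: common = {E}, closure = {E} → lossy.
Decomposition 2: common = {A, B, E}, closure = {A, B, E} → lossy.
Decomposition 3: common = {C, D}, closure = {A, B, C, D, E} → lossless.

Decomposition 3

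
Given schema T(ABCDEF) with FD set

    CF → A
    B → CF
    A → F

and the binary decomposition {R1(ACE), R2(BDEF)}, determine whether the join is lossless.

No

Common attributes: R1 ∩ R2 = {E}.
No dependency enlarges {E}, so (E)⁺ = {E}.
The closure contains neither all of R1 = {ACE} nor all of R2 = {BDEF}, so the common attributes are not a superkey of either fragment. The join is lossy.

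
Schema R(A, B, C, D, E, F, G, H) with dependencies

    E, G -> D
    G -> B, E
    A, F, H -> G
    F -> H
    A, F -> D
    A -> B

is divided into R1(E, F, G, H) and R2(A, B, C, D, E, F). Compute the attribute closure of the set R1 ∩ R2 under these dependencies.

E, F, H

R1 ∩ R2 = {E, F}.
F → H applies, adding H
Closure: {E, F, H}.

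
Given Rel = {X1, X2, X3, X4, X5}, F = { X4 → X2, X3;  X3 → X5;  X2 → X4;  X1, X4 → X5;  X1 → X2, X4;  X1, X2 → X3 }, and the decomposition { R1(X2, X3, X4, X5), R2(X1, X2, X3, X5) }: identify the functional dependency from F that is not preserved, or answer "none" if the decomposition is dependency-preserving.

none

X4 → X2, X3 lies within R1.
X3 → X5 lies within R1.
X2 → X4 lies within R1.
X1, X4 → X5: restricted closure across fragments reaches X5.
X1 → X2, X4: restricted closure across fragments reaches X2, X4.
X1, X2 → X3 lies within R2.
Every dependency is enforceable on the fragments, so the decomposition is dependency-preserving.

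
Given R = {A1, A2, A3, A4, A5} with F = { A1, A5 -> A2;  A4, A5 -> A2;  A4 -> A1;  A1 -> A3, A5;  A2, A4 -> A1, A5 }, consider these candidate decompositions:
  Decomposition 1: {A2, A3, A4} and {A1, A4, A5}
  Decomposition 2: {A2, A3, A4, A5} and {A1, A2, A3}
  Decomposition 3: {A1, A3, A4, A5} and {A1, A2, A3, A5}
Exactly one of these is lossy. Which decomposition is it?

Decomposition 1: common = {A4}, closure = {A1, A2, A3, A4, A5} → lossless.
Decomposition 2: common = {A2, A3}, closure = {A2, A3} → lossy.
Decomposition 3: common = {A1, A3, A5}, closure = {A1, A2, A3, A5} → lossless.

Decomposition 2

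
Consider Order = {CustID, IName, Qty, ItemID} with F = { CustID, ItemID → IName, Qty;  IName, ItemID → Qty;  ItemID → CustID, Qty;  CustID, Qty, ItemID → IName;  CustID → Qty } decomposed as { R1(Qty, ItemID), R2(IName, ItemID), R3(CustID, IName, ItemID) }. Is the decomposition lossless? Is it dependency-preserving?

Lossless test (chase): Rows 2 and 3 agree on IName, ItemID; apply IName, ItemID→Qty and equate their Qty entries. Rows 1 and 2 agree on ItemID; apply ItemID→CustID, Qty and equate their CustID, Qty entries. Rows 1 and 3 agree on ItemID; apply ItemID→CustID, Qty and equate their CustID, Qty entries. Rows 1 and 2 agree on CustID, Qty, ItemID; apply CustID, Qty, ItemID→IName and equate their IName entries. Row 1 is now all distinguished symbols — the join is lossless.
Dependency preservation: the restricted closure of {CustID} across the fragments never reaches {Qty}, so CustID → Qty cannot be enforced without a join — not preserved.

lossless but not dependency-preserving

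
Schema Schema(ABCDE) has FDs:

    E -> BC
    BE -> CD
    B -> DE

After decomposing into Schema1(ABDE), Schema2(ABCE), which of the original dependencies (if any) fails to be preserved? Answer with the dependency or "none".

E → BC lies within Schema2.
BE → CD: restricted closure across fragments reaches CD.
B → DE lies within Schema1.
Every dependency is enforceable on the fragments, so the decomposition is dependency-preserving.

none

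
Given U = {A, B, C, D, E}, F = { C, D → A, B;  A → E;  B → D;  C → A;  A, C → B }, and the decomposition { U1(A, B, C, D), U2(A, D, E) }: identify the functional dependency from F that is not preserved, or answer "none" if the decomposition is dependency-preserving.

none

C, D → A, B lies within U1.
A → E lies within U2.
B → D lies within U1.
C → A lies within U1.
A, C → B lies within U1.
Every dependency is enforceable on the fragments, so the decomposition is dependency-preserving.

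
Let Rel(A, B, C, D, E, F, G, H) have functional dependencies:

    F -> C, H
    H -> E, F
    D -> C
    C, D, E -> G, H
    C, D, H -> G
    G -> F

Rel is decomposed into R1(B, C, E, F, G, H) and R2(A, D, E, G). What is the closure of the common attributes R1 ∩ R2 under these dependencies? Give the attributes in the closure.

C, E, F, G, H

R1 ∩ R2 = {E, G}.
G → F applies, adding F
F → C, H applies, adding C, H
Closure: {C, E, F, G, H}.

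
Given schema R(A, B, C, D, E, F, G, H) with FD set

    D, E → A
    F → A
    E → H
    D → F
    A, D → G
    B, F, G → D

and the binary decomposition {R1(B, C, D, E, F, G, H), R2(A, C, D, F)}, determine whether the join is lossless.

Yes

Common attributes: R1 ∩ R2 = {C, D, F}.
Closure of {C, D, F}: F → A applies, adding A; A, D → G applies, adding G. So (C, D, F)⁺ = {A, C, D, F, G}.
This closure contains every attribute of R2, so R1 ∩ R2 → R2. The join is lossless.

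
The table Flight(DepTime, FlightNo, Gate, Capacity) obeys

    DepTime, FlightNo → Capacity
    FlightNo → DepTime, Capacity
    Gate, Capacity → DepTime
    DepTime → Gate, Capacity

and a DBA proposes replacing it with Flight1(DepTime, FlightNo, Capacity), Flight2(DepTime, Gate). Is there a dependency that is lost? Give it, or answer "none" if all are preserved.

Gate, Capacity → DepTime

Check Gate, Capacity → DepTime: no single fragment contains all of {DepTime, Gate, Capacity}, and the restricted closure of {Gate, Capacity} across the fragments never reaches {DepTime}.
DepTime, FlightNo → Capacity is preserved.
FlightNo → DepTime, Capacity is preserved.
DepTime → Gate, Capacity is preserved.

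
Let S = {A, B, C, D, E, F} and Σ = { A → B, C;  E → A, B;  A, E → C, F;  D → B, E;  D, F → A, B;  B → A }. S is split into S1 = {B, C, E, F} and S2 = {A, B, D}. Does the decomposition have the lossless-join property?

No

Common attributes: S1 ∩ S2 = {B}.
Closure of {B}: B → A applies, adding A; A → B, C applies, adding C. So (B)⁺ = {A, B, C}.
The closure contains neither all of S1 = {B, C, E, F} nor all of S2 = {A, B, D}, so the common attributes are not a superkey of either fragment. The join is lossy.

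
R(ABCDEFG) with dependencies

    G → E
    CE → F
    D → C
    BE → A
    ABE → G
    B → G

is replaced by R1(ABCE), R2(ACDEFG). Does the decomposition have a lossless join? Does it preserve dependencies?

lossy and not dependency-preserving

Lossless test: (ACE)⁺ = {ACEF}, which is a superkey of neither fragment — lossy.
Dependency preservation: the restricted closure of {ABE} across the fragments never reaches {G}, so ABE → G cannot be enforced without a join — not preserved.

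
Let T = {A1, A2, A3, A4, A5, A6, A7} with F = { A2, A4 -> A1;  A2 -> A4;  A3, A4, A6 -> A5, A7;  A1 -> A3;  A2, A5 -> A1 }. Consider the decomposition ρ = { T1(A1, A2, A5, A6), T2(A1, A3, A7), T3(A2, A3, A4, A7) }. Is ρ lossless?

Chase test. Columns are A1, A2, A3, A4, A5, A6, A7; row i has aⱼ where attribute j ∈ Ti, else bᵢⱼ.
Initial tableau (one row per fragment):
  row 1: a1 a2 b13 b14 a5 a6 b17
  row 2: a1 b22 a3 b24 b25 b26 a7
  row 3: b31 a2 a3 a4 b35 b36 a7
Rows 1 and 3 agree on A2; apply A2→A4 and equate their A4 entries.
Rows 1 and 2 agree on A1; apply A1→A3 and equate their A3 entries.
Rows 1 and 3 agree on A2, A4; apply A2, A4→A1 and equate their A1 entries.
No row becomes fully distinguished — the join is lossy.

No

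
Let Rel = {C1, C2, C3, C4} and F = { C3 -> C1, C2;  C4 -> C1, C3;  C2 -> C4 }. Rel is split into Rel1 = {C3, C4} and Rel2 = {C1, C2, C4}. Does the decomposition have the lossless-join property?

Yes

Common attributes: Rel1 ∩ Rel2 = {C4}.
Closure of {C4}: C4 → C1, C3 applies, adding C1, C3; C3 → C1, C2 applies, adding C2. So (C4)⁺ = {C1, C2, C3, C4}.
This closure contains every attribute of Rel1, so Rel1 ∩ Rel2 → Rel1. The join is lossless.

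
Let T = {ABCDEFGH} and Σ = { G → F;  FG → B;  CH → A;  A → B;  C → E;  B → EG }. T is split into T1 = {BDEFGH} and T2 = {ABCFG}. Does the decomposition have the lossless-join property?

Common attributes: T1 ∩ T2 = {BFG}.
Closure of {BFG}: B → EG applies, adding E. So (BFG)⁺ = {BEFG}.
The closure contains neither all of T1 = {BDEFGH} nor all of T2 = {ABCFG}, so the common attributes are not a superkey of either fragment. The join is lossy.

No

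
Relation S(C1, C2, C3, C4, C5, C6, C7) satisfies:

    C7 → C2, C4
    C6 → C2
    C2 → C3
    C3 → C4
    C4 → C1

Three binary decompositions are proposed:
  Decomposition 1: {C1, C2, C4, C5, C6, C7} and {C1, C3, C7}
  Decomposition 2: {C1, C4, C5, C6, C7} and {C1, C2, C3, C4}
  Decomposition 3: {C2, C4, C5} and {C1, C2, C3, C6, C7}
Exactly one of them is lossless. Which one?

Decomposition 1

Decomposition 1: common = {C1, C7}, closure = {C1, C2, C3, C4, C7} → lossless.
Decomposition 2: common = {C1, C4}, closure = {C1, C4} → lossy.
Decomposition 3: common = {C2}, closure = {C1, C2, C3, C4} → lossy.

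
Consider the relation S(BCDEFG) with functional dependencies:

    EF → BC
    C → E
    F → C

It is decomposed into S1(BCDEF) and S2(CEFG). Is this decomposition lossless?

No

Common attributes: S1 ∩ S2 = {CEF}.
Closure of {CEF}: EF → BC applies, adding B. So (CEF)⁺ = {BCEF}.
The closure contains neither all of S1 = {BCDEF} nor all of S2 = {CEFG}, so the common attributes are not a superkey of either fragment. The join is lossy.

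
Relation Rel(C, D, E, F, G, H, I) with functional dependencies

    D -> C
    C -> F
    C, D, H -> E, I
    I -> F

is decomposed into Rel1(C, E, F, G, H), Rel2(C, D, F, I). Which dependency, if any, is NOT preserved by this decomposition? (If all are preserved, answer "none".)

C, D, H -> E, I

Check C, D, H → E, I: no single fragment contains all of {C, D, E, H, I}, and the restricted closure of {C, D, H} across the fragments never reaches {E, I}.
D → C is preserved.
C → F is preserved.
I → F is preserved.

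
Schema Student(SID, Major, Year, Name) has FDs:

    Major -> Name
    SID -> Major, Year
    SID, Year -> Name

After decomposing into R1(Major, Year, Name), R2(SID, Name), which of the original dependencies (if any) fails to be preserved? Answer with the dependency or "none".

Check SID → Major, Year: no single fragment contains all of {SID, Major, Year}, and the restricted closure of {SID} across the fragments never reaches {Major, Year}.
Major → Name is preserved.
SID, Year → Name is preserved.

SID -> Major, Year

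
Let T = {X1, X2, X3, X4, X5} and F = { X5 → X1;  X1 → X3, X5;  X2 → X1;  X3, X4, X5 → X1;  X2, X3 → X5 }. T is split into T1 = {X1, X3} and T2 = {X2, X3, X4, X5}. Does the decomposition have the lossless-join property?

No

Common attributes: T1 ∩ T2 = {X3}.
No dependency enlarges {X3}, so (X3)⁺ = {X3}.
The closure contains neither all of T1 = {X1, X3} nor all of T2 = {X2, X3, X4, X5}, so the common attributes are not a superkey of either fragment. The join is lossy.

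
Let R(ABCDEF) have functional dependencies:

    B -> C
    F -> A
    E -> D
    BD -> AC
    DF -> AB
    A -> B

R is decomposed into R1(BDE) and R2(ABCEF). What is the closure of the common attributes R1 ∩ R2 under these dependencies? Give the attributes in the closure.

R1 ∩ R2 = {BE}.
B → C applies, adding C
E → D applies, adding D
BD → AC applies, adding A
Closure: {ABCDE}.

ABCDE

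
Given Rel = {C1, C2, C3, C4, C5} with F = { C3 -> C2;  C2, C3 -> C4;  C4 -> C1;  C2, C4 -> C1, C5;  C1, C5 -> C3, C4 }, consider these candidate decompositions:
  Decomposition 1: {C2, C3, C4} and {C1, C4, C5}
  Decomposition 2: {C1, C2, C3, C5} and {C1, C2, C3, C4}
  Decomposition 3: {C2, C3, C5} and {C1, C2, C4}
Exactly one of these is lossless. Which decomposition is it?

Decomposition 2

Decomposition 1: common = {C4}, closure = {C1, C4} → lossy.
Decomposition 2: common = {C1, C2, C3}, closure = {C1, C2, C3, C4, C5} → lossless.
Decomposition 3: common = {C2}, closure = {C2} → lossy.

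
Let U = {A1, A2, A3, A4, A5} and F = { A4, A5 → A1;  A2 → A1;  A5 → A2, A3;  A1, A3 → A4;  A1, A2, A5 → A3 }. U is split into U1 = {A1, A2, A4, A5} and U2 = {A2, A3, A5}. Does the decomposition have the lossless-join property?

Common attributes: U1 ∩ U2 = {A2, A5}.
Closure of {A2, A5}: A2 → A1 applies, adding A1; A5 → A2, A3 applies, adding A3; A1, A3 → A4 applies, adding A4. So (A2, A5)⁺ = {A1, A2, A3, A4, A5}.
This closure contains every attribute of U1, so U1 ∩ U2 → U1. The join is lossless.

Yes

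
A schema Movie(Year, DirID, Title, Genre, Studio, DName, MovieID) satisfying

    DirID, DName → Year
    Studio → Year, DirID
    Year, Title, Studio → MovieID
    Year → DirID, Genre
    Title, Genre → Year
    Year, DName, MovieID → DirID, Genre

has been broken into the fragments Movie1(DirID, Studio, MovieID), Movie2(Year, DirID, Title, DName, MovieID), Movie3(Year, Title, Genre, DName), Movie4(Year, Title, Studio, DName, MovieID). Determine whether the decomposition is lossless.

Chase test. Columns are Year, DirID, Title, Genre, Studio, DName, MovieID; row i has aⱼ where attribute j ∈ Moviei, else bᵢⱼ.
Initial tableau (one row per fragment):
  row 1: b11 a2 b13 b14 a5 b16 a7
  row 2: a1 a2 a3 b24 b25 a6 a7
  row 3: a1 b32 a3 a4 b35 a6 b37
  row 4: a1 b42 a3 b44 a5 a6 a7
Rows 1 and 4 agree on Studio; apply Studio→Year, DirID and equate their Year, DirID entries.
Rows 1 and 2 agree on Year; apply Year→DirID, Genre and equate their DirID, Genre entries.
Rows 1 and 3 agree on Year; apply Year→DirID, Genre and equate their DirID, Genre entries.
Rows 1 and 4 agree on Year; apply Year→DirID, Genre and equate their DirID, Genre entries.
Row 4 is now all distinguished symbols — the join is lossless.

Yes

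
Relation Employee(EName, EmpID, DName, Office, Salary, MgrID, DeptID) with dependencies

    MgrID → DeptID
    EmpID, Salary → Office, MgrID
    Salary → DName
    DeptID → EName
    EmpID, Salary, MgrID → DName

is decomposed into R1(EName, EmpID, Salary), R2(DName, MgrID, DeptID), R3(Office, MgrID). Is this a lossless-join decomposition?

No

Chase test. Columns are EName, EmpID, DName, Office, Salary, MgrID, DeptID; row i has aⱼ where attribute j ∈ Ri, else bᵢⱼ.
Initial tableau (one row per fragment):
  row 1: a1 a2 b13 b14 a5 b16 b17
  row 2: b21 b22 a3 b24 b25 a6 a7
  row 3: b31 b32 b33 a4 b35 a6 b37
Rows 2 and 3 agree on MgrID; apply MgrID→DeptID and equate their DeptID entries.
Rows 2 and 3 agree on DeptID; apply DeptID→EName and equate their EName entries.
No row becomes fully distinguished — the join is lossy.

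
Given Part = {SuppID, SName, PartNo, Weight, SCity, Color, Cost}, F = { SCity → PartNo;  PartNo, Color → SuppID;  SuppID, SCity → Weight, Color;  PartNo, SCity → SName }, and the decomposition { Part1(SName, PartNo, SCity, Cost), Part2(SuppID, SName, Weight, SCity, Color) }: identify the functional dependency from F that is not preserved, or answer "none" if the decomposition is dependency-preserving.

Check PartNo, Color → SuppID: no single fragment contains all of {SuppID, PartNo, Color}, and the restricted closure of {PartNo, Color} across the fragments never reaches {SuppID}.
SCity → PartNo is preserved.
SuppID, SCity → Weight, Color is preserved.
PartNo, SCity → SName is preserved.

PartNo, Color → SuppID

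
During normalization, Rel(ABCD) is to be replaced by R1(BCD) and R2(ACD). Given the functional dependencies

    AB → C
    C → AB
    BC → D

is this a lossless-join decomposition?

Yes

Common attributes: R1 ∩ R2 = {CD}.
Closure of {CD}: C → AB applies, adding AB. So (CD)⁺ = {ABCD}.
This closure contains every attribute of R1, so R1 ∩ R2 → R1. The join is lossless.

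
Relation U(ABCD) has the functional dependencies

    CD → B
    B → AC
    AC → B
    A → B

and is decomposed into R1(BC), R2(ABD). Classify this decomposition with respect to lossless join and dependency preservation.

Lossless test: (B)⁺ = {ABC}, which contains all of one fragment — lossless.
Dependency preservation: the restricted closure of {CD} across the fragments never reaches {B}, so CD → B cannot be enforced without a join — not preserved.

lossless but not dependency-preserving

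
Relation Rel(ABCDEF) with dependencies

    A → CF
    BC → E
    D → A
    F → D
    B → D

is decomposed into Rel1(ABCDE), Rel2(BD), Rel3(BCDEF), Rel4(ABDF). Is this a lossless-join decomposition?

Chase test. Columns are ABCDEF; row i has aⱼ where attribute j ∈ Reli, else bᵢⱼ.
Initial tableau (one row per fragment):
  row 1: a1 a2 a3 a4 a5 b16
  row 2: b21 a2 b23 a4 b25 b26
  row 3: b31 a2 a3 a4 a5 a6
  row 4: a1 a2 b43 a4 b45 a6
Rows 1 and 4 agree on A; apply A→CF and equate their CF entries.
Rows 1 and 4 agree on BC; apply BC→E and equate their E entries.
Rows 1 and 2 agree on D; apply D→A and equate their A entries.
Rows 1 and 3 agree on D; apply D→A and equate their A entries.
Rows 1 and 2 agree on A; apply A→CF and equate their CF entries.
Rows 1 and 2 agree on BC; apply BC→E and equate their E entries.
Row 1 is now all distinguished symbols — the join is lossless.

Yes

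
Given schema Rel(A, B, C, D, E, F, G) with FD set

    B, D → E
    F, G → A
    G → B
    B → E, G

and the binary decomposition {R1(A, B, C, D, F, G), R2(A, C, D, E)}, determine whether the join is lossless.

Common attributes: R1 ∩ R2 = {A, C, D}.
No dependency enlarges {A, C, D}, so (A, C, D)⁺ = {A, C, D}.
The closure contains neither all of R1 = {A, B, C, D, F, G} nor all of R2 = {A, C, D, E}, so the common attributes are not a superkey of either fragment. The join is lossy.

No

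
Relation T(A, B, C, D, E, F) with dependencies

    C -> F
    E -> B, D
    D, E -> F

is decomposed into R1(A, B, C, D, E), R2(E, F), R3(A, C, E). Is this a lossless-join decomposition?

Chase test. Columns are A, B, C, D, E, F; row i has aⱼ where attribute j ∈ Ri, else bᵢⱼ.
Initial tableau (one row per fragment):
  row 1: a1 a2 a3 a4 a5 b16
  row 2: b21 b22 b23 b24 a5 a6
  row 3: a1 b32 a3 b34 a5 b36
Rows 1 and 3 agree on C; apply C→F and equate their F entries.
Rows 1 and 2 agree on E; apply E→B, D and equate their B, D entries.
Rows 1 and 3 agree on E; apply E→B, D and equate their B, D entries.
Rows 1 and 2 agree on D, E; apply D, E→F and equate their F entries.
Row 1 is now all distinguished symbols — the join is lossless.

Yes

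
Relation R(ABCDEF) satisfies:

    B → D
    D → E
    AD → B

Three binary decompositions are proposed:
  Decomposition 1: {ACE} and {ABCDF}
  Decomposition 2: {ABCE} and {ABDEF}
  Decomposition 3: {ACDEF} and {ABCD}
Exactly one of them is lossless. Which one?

Decomposition 1: common = {AC}, closure = {AC} → lossy.
Decomposition 2: common = {ABE}, closure = {ABDE} → lossy.
Decomposition 3: common = {ACD}, closure = {ABCDE} → lossless.

Decomposition 3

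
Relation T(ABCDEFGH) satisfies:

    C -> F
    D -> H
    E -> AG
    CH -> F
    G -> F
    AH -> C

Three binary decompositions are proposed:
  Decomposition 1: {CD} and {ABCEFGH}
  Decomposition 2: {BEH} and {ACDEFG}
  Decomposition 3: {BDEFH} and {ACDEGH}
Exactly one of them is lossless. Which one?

Decomposition 3

Decomposition 1: common = {C}, closure = {CF} → lossy.
Decomposition 2: common = {E}, closure = {AEFG} → lossy.
Decomposition 3: common = {DEH}, closure = {ACDEFGH} → lossless.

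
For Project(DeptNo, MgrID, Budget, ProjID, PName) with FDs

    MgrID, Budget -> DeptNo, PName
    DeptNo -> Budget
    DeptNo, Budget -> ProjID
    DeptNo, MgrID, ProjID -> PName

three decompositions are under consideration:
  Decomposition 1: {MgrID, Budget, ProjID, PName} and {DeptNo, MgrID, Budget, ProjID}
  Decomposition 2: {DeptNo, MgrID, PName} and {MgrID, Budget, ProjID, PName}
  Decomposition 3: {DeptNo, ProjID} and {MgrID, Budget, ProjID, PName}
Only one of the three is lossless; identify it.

Decomposition 1: common = {MgrID, Budget, ProjID}, closure = {DeptNo, MgrID, Budget, ProjID, PName} → lossless.
Decomposition 2: common = {MgrID, PName}, closure = {MgrID, PName} → lossy.
Decomposition 3: common = {ProjID}, closure = {ProjID} → lossy.

Decomposition 1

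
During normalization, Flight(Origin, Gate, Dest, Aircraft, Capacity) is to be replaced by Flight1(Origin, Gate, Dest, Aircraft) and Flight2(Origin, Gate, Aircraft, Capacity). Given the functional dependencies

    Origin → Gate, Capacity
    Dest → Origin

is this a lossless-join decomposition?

Common attributes: Flight1 ∩ Flight2 = {Origin, Gate, Aircraft}.
Closure of {Origin, Gate, Aircraft}: Origin → Gate, Capacity applies, adding Capacity. So (Origin, Gate, Aircraft)⁺ = {Origin, Gate, Aircraft, Capacity}.
This closure contains every attribute of Flight2, so Flight1 ∩ Flight2 → Flight2. The join is lossless.

Yes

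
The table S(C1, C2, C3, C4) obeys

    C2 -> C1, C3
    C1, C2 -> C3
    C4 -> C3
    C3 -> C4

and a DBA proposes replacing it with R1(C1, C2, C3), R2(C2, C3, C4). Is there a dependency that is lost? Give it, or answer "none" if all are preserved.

none

C2 → C1, C3 lies within R1.
C1, C2 → C3 lies within R1.
C4 → C3 lies within R2.
C3 → C4 lies within R2.
Every dependency is enforceable on the fragments, so the decomposition is dependency-preserving.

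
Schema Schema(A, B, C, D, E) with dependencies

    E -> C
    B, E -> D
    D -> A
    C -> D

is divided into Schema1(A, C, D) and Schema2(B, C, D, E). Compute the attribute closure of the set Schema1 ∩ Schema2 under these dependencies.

A, C, D

Schema1 ∩ Schema2 = {C, D}.
D → A applies, adding A
Closure: {A, C, D}.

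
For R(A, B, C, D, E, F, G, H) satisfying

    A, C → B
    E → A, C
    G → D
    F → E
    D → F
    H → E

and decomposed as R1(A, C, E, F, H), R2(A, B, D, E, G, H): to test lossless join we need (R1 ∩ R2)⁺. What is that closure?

R1 ∩ R2 = {A, E, H}.
E → A, C applies, adding C
A, C → B applies, adding B
Closure: {A, B, C, E, H}.

A, B, C, E, H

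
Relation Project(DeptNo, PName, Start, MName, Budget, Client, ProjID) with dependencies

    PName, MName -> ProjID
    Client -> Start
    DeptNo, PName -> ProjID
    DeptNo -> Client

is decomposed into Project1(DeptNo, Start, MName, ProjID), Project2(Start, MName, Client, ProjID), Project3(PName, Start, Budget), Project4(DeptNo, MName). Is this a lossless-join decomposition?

No

Chase test. Columns are DeptNo, PName, Start, MName, Budget, Client, ProjID; row i has aⱼ where attribute j ∈ Projecti, else bᵢⱼ.
Initial tableau (one row per fragment):
  row 1: a1 b12 a3 a4 b15 b16 a7
  row 2: b21 b22 a3 a4 b25 a6 a7
  row 3: b31 a2 a3 b34 a5 b36 b37
  row 4: a1 b42 b43 a4 b45 b46 b47
Rows 1 and 4 agree on DeptNo; apply DeptNo→Client and equate their Client entries.
Rows 1 and 4 agree on Client; apply Client→Start and equate their Start entries.
No row becomes fully distinguished — the join is lossy.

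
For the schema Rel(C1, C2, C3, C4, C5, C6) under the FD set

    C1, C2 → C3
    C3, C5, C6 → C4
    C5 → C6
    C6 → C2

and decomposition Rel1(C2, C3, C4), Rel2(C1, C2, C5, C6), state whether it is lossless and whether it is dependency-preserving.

lossy and not dependency-preserving

Lossless test: (C2)⁺ = {C2}, which is a superkey of neither fragment — lossy.
Dependency preservation: the restricted closure of {C1, C2} across the fragments never reaches {C3}, so C1, C2 → C3 cannot be enforced without a join — not preserved.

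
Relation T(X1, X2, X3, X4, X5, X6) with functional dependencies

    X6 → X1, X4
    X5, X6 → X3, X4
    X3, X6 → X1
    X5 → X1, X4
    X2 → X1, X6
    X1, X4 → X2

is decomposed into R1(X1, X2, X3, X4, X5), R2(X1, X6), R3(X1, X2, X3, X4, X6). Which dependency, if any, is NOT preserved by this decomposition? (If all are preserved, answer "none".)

X6 → X1, X4 lies within R3.
X5, X6 → X3, X4: restricted closure across fragments reaches X3, X4.
X3, X6 → X1 lies within R3.
X5 → X1, X4 lies within R1.
X2 → X1, X6 lies within R3.
X1, X4 → X2 lies within R1.
Every dependency is enforceable on the fragments, so the decomposition is dependency-preserving.

none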